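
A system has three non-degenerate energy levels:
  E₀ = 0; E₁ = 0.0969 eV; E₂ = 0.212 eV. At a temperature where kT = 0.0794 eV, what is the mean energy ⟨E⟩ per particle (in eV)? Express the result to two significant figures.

Eᵢ/kT = 0, 1.220, 2.670.
Z = Σ e^(−Eᵢ/kT) = e^(−0) + e^(−1.220) + e^(−2.670) = 1.000 + 0.2952 + 0.06925 = 1.364.
⟨E⟩ = Σ Eᵢ e^(−Eᵢ/kT) / Z = (0·1.000 + 0.0969·0.2952 + 0.212·0.06925) / 1.364 = 0.032 eV.

0.032 eV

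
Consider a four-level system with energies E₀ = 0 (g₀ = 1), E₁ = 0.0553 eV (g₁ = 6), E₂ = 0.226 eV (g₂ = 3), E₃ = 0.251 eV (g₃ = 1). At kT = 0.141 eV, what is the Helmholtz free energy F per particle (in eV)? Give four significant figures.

-0.2485 eV

Eᵢ/kT = 0, 0.392199, 1.60284, 1.78014.
Z = Σ gᵢe^(−Eᵢ/kT) = 1·e^(−0) + 6·e^(−0.392199) + 3·e^(−1.60284) + 1·e^(−1.78014) = 1.00000 + 4.05342 + 0.603972 + 0.168615 = 5.82601.
F = −kT ln Z = −0.141 × ln(5.82601) = −0.141 × 1.76233 = -0.2485 eV.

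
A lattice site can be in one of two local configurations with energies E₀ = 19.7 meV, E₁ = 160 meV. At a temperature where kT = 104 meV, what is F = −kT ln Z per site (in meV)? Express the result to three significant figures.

Eᵢ/kT = 0.18942, 1.5385.
Z = Σ e^(−Eᵢ/kT) = e^(−0.18942) + e^(−1.5385) = 0.82744 + 0.21470 = 1.0421.
F = −kT ln Z = −104 × ln(1.0421) = −104 × 0.041238 = -4.29 meV.

-4.29 meV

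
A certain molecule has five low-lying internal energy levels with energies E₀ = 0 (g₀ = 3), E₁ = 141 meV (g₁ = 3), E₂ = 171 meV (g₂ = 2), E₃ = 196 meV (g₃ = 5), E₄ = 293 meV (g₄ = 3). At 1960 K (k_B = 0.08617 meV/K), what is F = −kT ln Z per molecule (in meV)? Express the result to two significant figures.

k_BT = 0.08617 × 1960 K = 168.9 meV.
Eᵢ/kT = 0, 0.8348, 1.012, 1.160, 1.735.
Z = Σ gᵢe^(−Eᵢ/kT) = 3·e^(−0) + 3·e^(−0.8348) + 2·e^(−1.012) + 5·e^(−1.160) + 3·e^(−1.735) = 3.000 + 1.302 + 0.7270 + 1.567 + 0.5292 = 7.125.
F = −kT ln Z = −168.9 × ln(7.125) = −168.9 × 1.964 = -330 meV.

-330 meV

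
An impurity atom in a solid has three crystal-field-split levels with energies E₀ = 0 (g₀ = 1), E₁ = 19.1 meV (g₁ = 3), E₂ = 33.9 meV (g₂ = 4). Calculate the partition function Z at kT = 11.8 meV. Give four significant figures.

Eᵢ/kT = 0, 1.61864, 2.87288.
Z = Σ gᵢe^(−Eᵢ/kT) = 1·e^(−0) + 3·e^(−1.61864) + 4·e^(−2.87288) = 1.00000 + 0.594504 + 0.226143 = 1.82065.

Z = 1.821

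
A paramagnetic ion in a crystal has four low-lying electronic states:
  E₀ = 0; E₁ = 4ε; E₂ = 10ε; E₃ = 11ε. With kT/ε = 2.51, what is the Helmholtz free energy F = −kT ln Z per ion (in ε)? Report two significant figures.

-0.53 ε

Eᵢ/kT = 0, 1.594, 3.984, 4.382.
Z = Σ e^(−Eᵢ/kT) = e^(−0) + e^(−1.594) + e^(−3.984) + e^(−4.382) = 1.000 + 0.2031 + 0.01861 + 0.01250 = 1.234.
F = −kT ln Z = −2.51 × ln(1.234) = −2.51 × 0.2103 = -0.53 ε.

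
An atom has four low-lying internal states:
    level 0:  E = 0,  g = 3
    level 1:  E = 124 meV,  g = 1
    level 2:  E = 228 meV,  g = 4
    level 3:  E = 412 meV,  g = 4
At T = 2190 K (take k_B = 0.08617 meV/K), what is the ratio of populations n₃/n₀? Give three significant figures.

0.150

k_BT = 0.08617 × 2190 K = 188.71 meV.
n₃/n₀ = (g₃/g₀) exp[−(E₃−E₀)/kT] = (4/3) × exp(−(412 meV)/(188.71 meV)) = (4/3) × exp(-2.1832) = 0.150.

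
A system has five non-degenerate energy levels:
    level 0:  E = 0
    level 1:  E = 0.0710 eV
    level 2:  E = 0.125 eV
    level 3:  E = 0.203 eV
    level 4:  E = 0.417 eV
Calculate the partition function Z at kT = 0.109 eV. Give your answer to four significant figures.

Eᵢ/kT = 0, 0.651376, 1.14679, 1.86239, 3.82569.
Z = Σ e^(−Eᵢ/kT) = e^(−0) + e^(−0.651376) + e^(−1.14679) + e^(−1.86239) + e^(−3.82569) = 1.00000 + 0.521328 + 0.317655 + 0.155301 + 0.0218034 = 2.01609.

Z = 2.016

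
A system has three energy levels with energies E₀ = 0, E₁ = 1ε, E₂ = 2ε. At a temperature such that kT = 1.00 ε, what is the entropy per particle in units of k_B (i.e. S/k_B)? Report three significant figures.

Eᵢ/kT = 0, 1.0000, 2.0000.
Z = Σ e^(−Eᵢ/kT) = e^(−0) + e^(−1.0000) + e^(−2.0000) = 1.0000 + 0.36788 + 0.13534 = 1.5032.
⟨E⟩ = Σ EᵢPᵢ = 0.42480 ε.
S/k_B = ln Z + ⟨E⟩/kT = ln(1.5032) + 0.42480/1.00 = 0.40760 + 0.42480 = 0.832.

0.832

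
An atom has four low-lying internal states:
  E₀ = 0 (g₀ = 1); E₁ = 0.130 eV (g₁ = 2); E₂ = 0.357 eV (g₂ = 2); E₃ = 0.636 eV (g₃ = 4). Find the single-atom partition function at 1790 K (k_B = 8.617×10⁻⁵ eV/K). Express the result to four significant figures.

k_BT = 8.617×10⁻⁵ × 1790 K = 0.154244 eV.
Eᵢ/kT = 0, 0.842820, 2.31451, 4.12334.
Z = Σ gᵢe^(−Eᵢ/kT) = 1·e^(−0) + 2·e^(−0.842820) + 2·e^(−2.31451) + 4·e^(−4.12334) = 1.00000 + 0.860990 + 0.197629 + 0.0647614 = 2.12338.

Z = 2.123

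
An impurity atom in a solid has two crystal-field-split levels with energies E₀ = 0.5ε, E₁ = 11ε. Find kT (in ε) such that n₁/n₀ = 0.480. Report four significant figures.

14.31 ε

n₁/n₀ = exp[−(E₁−E₀)/kT] = 0.480.
⇒ (E₁−E₀)/kT = ln(1/0.480) = ln(2.08333) = 0.733968.
kT = 10.5ε / 0.733968 = 14.31 ε.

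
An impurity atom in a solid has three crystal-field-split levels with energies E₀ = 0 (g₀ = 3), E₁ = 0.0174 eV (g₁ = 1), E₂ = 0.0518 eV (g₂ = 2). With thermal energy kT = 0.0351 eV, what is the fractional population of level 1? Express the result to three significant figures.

0.150

Eᵢ/kT = 0, 0.49573, 1.4758.
Z = Σ gᵢe^(−Eᵢ/kT) = 3·e^(−0) + 1·e^(−0.49573) + 2·e^(−1.4758) = 3.0000 + 0.60913 + 0.45719 = 4.0663.
P₁ = g₁ e^(−E₁/kT) / Z = 0.60913/4.0663 = 0.150.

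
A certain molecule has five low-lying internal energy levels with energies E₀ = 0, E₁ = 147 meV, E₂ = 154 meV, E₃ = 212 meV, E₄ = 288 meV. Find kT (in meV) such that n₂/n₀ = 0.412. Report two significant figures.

n₂/n₀ = exp[−(E₂−E₀)/kT] = 0.412.
⇒ (E₂−E₀)/kT = ln(1/0.412) = ln(2.427) = 0.8867.
kT = 154 meV / 0.8867 = 170 meV.

170 meV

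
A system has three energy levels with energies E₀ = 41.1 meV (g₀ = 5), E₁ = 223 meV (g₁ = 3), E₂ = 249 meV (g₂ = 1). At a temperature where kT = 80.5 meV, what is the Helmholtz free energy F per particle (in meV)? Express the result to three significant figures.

Eᵢ/kT = 0.51056, 2.7702, 3.0932.
Z = Σ gᵢe^(−Eᵢ/kT) = 5·e^(−0.51056) + 3·e^(−2.7702) + 1·e^(−3.0932) = 3.0008 + 0.18795 + 0.045357 = 3.2341.
F = −kT ln Z = −80.5 × ln(3.2341) = −80.5 × 1.1738 = -94.5 meV.

-94.5 meV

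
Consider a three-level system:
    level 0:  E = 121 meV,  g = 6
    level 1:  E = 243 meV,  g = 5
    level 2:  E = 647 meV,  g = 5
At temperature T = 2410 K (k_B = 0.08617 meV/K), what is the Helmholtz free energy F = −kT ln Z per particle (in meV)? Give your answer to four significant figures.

-339.3 meV

k_BT = 0.08617 × 2410 K = 207.670 meV.
Eᵢ/kT = 0.582655, 1.17013, 3.11552.
Z = Σ gᵢe^(−Eᵢ/kT) = 6·e^(−0.582655) + 5·e^(−1.17013) + 5·e^(−3.11552) = 3.35048 + 1.55163 + 0.221777 = 5.12389.
F = −kT ln Z = −207.670 × ln(5.12389) = −207.670 × 1.63391 = -339.3 meV.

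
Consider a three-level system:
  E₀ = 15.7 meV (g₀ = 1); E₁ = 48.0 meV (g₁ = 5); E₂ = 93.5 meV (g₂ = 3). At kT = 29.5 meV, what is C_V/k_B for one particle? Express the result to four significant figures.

Eᵢ/kT = 0.532203, 1.62712, 3.16949.
Z = Σ gᵢe^(−Eᵢ/kT) = 1·e^(−0.532203) + 5·e^(−1.62712) + 3·e^(−3.16949) = 0.587310 + 0.982473 + 0.126075 = 1.69586.
⟨E⟩ = 40.1964 meV, ⟨E²⟩ = 2070.08 meV².
C_V/k_B = (⟨E²⟩ − ⟨E⟩²)/(kT)² = (2070.08 − 1615.75)/870.250 = 0.5221.

0.5221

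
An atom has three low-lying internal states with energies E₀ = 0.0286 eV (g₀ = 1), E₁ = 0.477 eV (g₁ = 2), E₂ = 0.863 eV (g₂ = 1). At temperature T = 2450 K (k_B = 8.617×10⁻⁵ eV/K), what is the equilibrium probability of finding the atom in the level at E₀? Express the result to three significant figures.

0.795

k_BT = 8.617×10⁻⁵ × 2450 K = 0.21112 eV.
Eᵢ/kT = 0.13547, 2.2594, 4.0877.
Z = Σ gᵢe^(−Eᵢ/kT) = 1·e^(−0.13547) + 2·e^(−2.2594) + 1·e^(−4.0877) = 0.87331 + 0.20883 + 0.016778 = 1.0989.
P₀ = g₀ e^(−E₀/kT) / Z = 0.87331/1.0989 = 0.795.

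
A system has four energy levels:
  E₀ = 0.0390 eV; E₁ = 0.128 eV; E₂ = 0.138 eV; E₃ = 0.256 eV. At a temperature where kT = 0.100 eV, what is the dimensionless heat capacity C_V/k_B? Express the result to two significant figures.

Eᵢ/kT = 0.3900, 1.280, 1.380, 2.560.
Z = Σ e^(−Eᵢ/kT) = e^(−0.3900) + e^(−1.280) + e^(−1.380) + e^(−2.560) = 0.6771 + 0.2780 + 0.2516 + 0.07730 = 1.284.
⟨E⟩ = 0.09073 eV, ⟨E²⟩ = 0.01203 eV².
C_V/k_B = (⟨E²⟩ − ⟨E⟩²)/(kT)² = (0.01203 − 0.008232)/0.01000 = 0.38.

0.38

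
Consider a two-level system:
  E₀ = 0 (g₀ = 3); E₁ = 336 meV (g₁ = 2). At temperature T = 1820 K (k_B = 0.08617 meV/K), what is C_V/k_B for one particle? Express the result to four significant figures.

k_BT = 0.08617 × 1820 K = 156.829 meV.
Eᵢ/kT = 0, 2.14246.
Z = Σ gᵢe^(−Eᵢ/kT) = 3·e^(−0) + 2·e^(−2.14246) = 3.00000 + 0.234732 = 3.23473.
⟨E⟩ = 24.3822 meV, ⟨E²⟩ = 8192.43 meV².
C_V/k_B = (⟨E²⟩ − ⟨E⟩²)/(kT)² = (8192.43 − 594.492)/24595.3 = 0.3089.

0.3089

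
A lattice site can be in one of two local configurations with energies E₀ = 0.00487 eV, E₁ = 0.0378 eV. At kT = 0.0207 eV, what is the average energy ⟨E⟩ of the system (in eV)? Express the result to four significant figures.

Eᵢ/kT = 0.235266, 1.82609.
Z = Σ e^(−Eᵢ/kT) = e^(−0.235266) + e^(−1.82609) = 0.790361 + 0.161042 = 0.951403.
⟨E⟩ = Σ Eᵢ e^(−Eᵢ/kT) / Z = (0.00487·0.790361 + 0.0378·0.161042) / 0.951403 = 0.01044 eV.

0.01044 eV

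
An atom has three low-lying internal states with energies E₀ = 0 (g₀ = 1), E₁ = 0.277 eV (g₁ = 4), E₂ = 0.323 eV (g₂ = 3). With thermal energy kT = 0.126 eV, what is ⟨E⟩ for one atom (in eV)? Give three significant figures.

0.118 eV

Eᵢ/kT = 0, 2.1984, 2.5635.
Z = Σ gᵢe^(−Eᵢ/kT) = 1·e^(−0) + 4·e^(−2.1984) + 3·e^(−2.5635) = 1.0000 + 0.44392 + 0.23110 = 1.6750.
⟨E⟩ = Σ Eᵢ gᵢe^(−Eᵢ/kT) / Z = (0·1.0000 + 0.277·0.44392 + 0.323·0.23110) / 1.6750 = 0.118 eV.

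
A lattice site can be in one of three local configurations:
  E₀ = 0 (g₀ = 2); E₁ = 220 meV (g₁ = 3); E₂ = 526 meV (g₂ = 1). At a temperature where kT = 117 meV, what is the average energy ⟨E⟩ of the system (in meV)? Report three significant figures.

Eᵢ/kT = 0, 1.8803, 4.4957.
Z = Σ gᵢe^(−Eᵢ/kT) = 2·e^(−0) + 3·e^(−1.8803) + 1·e^(−4.4957) = 2.0000 + 0.45763 + 0.011157 = 2.4688.
⟨E⟩ = Σ Eᵢ gᵢe^(−Eᵢ/kT) / Z = (0·2.0000 + 220·0.45763 + 526·0.011157) / 2.4688 = 43.2 meV.

43.2 meV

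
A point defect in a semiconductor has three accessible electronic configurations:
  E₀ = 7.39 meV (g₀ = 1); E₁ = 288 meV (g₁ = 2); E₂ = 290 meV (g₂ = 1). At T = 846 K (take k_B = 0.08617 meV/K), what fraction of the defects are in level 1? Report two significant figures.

0.040

k_BT = 0.08617 × 846 K = 72.90 meV.
Eᵢ/kT = 0.1014, 3.951, 3.978.
Z = Σ gᵢe^(−Eᵢ/kT) = 1·e^(−0.1014) + 2·e^(−3.951) + 1·e^(−3.978) = 0.9036 + 0.03847 + 0.01872 = 0.9608.
P₁ = g₁ e^(−E₁/kT) / Z = 0.03847/0.9608 = 0.040.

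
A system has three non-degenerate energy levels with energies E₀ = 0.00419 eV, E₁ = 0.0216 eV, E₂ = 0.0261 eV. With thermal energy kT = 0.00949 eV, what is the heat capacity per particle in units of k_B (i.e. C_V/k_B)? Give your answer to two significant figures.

0.68

Eᵢ/kT = 0.4415, 2.276, 2.750.
Z = Σ e^(−Eᵢ/kT) = e^(−0.4415) + e^(−2.276) + e^(−2.750) = 0.6431 + 0.1027 + 0.06393 = 0.8097.
⟨E⟩ = 0.008128 eV, ⟨E²⟩ = 0.0001269 eV².
C_V/k_B = (⟨E²⟩ − ⟨E⟩²)/(kT)² = (0.0001269 − 0.00006606)/0.00009006 = 0.68.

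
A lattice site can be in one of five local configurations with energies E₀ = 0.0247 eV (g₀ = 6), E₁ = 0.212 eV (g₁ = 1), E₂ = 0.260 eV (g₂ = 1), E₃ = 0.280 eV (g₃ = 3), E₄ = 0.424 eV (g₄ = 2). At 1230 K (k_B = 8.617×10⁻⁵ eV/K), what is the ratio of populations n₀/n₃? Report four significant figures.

22.24

k_BT = 8.617×10⁻⁵ × 1230 K = 0.105989 eV.
n₀/n₃ = (g₀/g₃) exp[−(E₀−E₃)/kT] = (6/3) × exp(−(-0.2553 eV)/(0.105989 eV)) = (6/3) × exp(2.40874) = 22.24.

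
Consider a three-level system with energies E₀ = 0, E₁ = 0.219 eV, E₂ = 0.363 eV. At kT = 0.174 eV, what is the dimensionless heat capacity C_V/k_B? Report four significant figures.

0.5116

Eᵢ/kT = 0, 1.25862, 2.08621.
Z = Σ e^(−Eᵢ/kT) = e^(−0) + e^(−1.25862) + e^(−2.08621) = 1.00000 + 0.284046 + 0.124157 = 1.40820.
⟨E⟩ = 0.0761789 eV, ⟨E²⟩ = 0.0212918 eV².
C_V/k_B = (⟨E²⟩ − ⟨E⟩²)/(kT)² = (0.0212918 − 0.00580322)/0.0302760 = 0.5116.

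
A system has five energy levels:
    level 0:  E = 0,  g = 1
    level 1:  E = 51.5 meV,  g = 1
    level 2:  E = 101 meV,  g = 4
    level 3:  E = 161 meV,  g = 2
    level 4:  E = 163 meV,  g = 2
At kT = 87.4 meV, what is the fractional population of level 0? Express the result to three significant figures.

Eᵢ/kT = 0, 0.58924, 1.1556, 1.8421, 1.8650.
Z = Σ gᵢe^(−Eᵢ/kT) = 1·e^(−0) + 1·e^(−0.58924) + 4·e^(−1.1556) + 2·e^(−1.8421) + 2·e^(−1.8650) = 1.0000 + 0.55475 + 1.2595 + 0.31697 + 0.30979 = 3.4410.
P₀ = g₀ e^(−E₀/kT) / Z = 1.0000/3.4410 = 0.291.

0.291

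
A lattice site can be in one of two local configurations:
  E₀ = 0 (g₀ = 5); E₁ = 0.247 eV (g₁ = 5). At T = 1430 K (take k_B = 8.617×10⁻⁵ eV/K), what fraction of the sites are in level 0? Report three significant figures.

k_BT = 8.617×10⁻⁵ × 1430 K = 0.12322 eV.
Eᵢ/kT = 0, 2.0045.
Z = Σ gᵢe^(−Eᵢ/kT) = 5·e^(−0) + 5·e^(−2.0045) = 5.0000 + 0.67364 = 5.6736.
P₀ = g₀ e^(−E₀/kT) / Z = 5.0000/5.6736 = 0.881.

0.881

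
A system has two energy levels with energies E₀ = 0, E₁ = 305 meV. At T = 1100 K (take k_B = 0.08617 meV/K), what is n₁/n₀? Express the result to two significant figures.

0.040

k_BT = 0.08617 × 1100 K = 94.79 meV.
n₁/n₀ = exp[−(E₁−E₀)/kT] = exp(−(305 meV)/(94.79 meV)) = exp(-3.218) = 0.040.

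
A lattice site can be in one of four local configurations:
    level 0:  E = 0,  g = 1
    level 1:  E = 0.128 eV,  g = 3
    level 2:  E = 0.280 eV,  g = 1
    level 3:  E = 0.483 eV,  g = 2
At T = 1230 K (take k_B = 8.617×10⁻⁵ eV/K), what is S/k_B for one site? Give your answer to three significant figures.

1.37

k_BT = 8.617×10⁻⁵ × 1230 K = 0.10599 eV.
Eᵢ/kT = 0, 1.2077, 2.6418, 4.5570.
Z = Σ gᵢe^(−Eᵢ/kT) = 1·e^(−0) + 3·e^(−1.2077) + 1·e^(−2.6418) + 2·e^(−4.5570) = 1.0000 + 0.89665 + 0.071233 + 0.020987 = 1.9889.
⟨E⟩ = Σ EᵢPᵢ = 0.072831 eV.
S/k_B = ln Z + ⟨E⟩/kT = ln(1.9889) + 0.072831/0.10599 = 0.68758 + 0.68715 = 1.37.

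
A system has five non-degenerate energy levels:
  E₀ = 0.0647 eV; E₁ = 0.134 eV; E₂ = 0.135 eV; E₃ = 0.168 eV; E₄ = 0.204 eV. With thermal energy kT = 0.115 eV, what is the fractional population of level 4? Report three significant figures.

Eᵢ/kT = 0.56261, 1.1652, 1.1739, 1.4609, 1.7739.
Z = Σ e^(−Eᵢ/kT) = e^(−0.56261) + e^(−1.1652) + e^(−1.1739) + e^(−1.4609) + e^(−1.7739) = 0.56972 + 0.31186 + 0.30916 + 0.23203 + 0.16967 = 1.5924.
P₄ = e^(−E₄/kT) / Z = 0.16967/1.5924 = 0.107.

0.107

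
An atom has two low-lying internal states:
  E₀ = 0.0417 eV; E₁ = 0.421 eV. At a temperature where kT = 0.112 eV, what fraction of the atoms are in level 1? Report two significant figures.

Eᵢ/kT = 0.3723, 3.759.
Z = Σ e^(−Eᵢ/kT) = e^(−0.3723) + e^(−3.759) = 0.6891 + 0.02331 = 0.7124.
P₁ = e^(−E₁/kT) / Z = 0.02331/0.7124 = 0.033.

0.033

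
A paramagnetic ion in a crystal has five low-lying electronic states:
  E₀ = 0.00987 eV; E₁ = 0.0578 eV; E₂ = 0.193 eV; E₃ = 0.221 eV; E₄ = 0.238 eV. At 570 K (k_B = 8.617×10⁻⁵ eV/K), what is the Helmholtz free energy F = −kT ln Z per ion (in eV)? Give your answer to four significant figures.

k_BT = 8.617×10⁻⁵ × 570 K = 0.0491169 eV.
Eᵢ/kT = 0.200949, 1.17678, 3.92940, 4.49947, 4.84558.
Z = Σ e^(−Eᵢ/kT) = e^(−0.200949) + e^(−1.17678) + e^(−3.92940) + e^(−4.49947) + e^(−4.84558) = 0.817954 + 0.308270 + 0.0196555 + 0.0111149 + 0.00786306 = 1.16486.
F = −kT ln Z = −0.0491169 × ln(1.16486) = −0.0491169 × 0.152601 = -0.007495 eV.

-0.007495 eV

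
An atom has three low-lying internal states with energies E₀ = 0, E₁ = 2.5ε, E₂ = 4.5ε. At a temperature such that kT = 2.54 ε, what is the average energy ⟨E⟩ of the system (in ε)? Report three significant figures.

Eᵢ/kT = 0, 0.98425, 1.7717.
Z = Σ e^(−Eᵢ/kT) = e^(−0) + e^(−0.98425) + e^(−1.7717) = 1.0000 + 0.37372 + 0.17004 = 1.5438.
⟨E⟩ = Σ Eᵢ e^(−Eᵢ/kT) / Z = (0·1.0000 + 2.5·0.37372 + 4.5·0.17004) / 1.5438 = 1.10 ε.

1.10 ε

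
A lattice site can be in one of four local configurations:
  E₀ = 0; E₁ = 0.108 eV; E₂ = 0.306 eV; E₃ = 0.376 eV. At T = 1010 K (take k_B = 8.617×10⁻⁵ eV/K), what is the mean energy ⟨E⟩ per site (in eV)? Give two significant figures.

0.034 eV

k_BT = 8.617×10⁻⁵ × 1010 K = 0.08703 eV.
Eᵢ/kT = 0, 1.241, 3.516, 4.320.
Z = Σ e^(−Eᵢ/kT) = e^(−0) + e^(−1.241) + e^(−3.516) + e^(−4.320) = 1.000 + 0.2891 + 0.02972 + 0.01330 = 1.332.
⟨E⟩ = Σ Eᵢ e^(−Eᵢ/kT) / Z = (0·1.000 + 0.108·0.2891 + 0.306·0.02972 + 0.376·0.01330) / 1.332 = 0.034 eV.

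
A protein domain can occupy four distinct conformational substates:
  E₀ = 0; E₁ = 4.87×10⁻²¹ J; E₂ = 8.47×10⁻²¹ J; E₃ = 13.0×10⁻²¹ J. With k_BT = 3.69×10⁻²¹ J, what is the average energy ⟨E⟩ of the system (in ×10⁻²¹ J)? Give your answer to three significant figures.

1.82 ×10⁻²¹ J

Eᵢ/kT = 0, 1.3198, 2.2954, 3.5230.
Z = Σ e^(−Eᵢ/kT) = e^(−0) + e^(−1.3198) + e^(−2.2954) + e^(−3.5230) = 1.0000 + 0.26719 + 0.10072 + 0.029511 = 1.3974.
⟨E⟩ = Σ Eᵢ e^(−Eᵢ/kT) / Z = (0·1.0000 + 4.87·0.26719 + 8.47·0.10072 + 13.0·0.029511) / 1.3974 = 1.82 ×10⁻²¹ J.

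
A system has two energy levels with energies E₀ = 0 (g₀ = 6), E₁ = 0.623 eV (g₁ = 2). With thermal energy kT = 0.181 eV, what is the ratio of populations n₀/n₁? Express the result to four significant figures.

93.75

n₀/n₁ = (g₀/g₁) exp[−(E₀−E₁)/kT] = (6/2) × exp(−(-0.623 eV)/(0.181 eV)) = (6/2) × exp(3.44199) = 93.75.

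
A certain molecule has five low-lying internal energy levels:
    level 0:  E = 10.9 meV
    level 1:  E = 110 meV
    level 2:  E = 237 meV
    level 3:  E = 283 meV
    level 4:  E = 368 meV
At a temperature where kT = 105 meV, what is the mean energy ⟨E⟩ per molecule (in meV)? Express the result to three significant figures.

Eᵢ/kT = 0.10381, 1.0476, 2.2571, 2.6952, 3.5048.
Z = Σ e^(−Eᵢ/kT) = e^(−0.10381) + e^(−1.0476) + e^(−2.2571) + e^(−2.6952) + e^(−3.5048) = 0.90140 + 0.35078 + 0.10465 + 0.067529 + 0.030053 = 1.4544.
⟨E⟩ = Σ Eᵢ e^(−Eᵢ/kT) / Z = (10.9·0.90140 + 110·0.35078 + 237·0.10465 + 283·0.067529 + 368·0.030053) / 1.4544 = 71.1 meV.

71.1 meV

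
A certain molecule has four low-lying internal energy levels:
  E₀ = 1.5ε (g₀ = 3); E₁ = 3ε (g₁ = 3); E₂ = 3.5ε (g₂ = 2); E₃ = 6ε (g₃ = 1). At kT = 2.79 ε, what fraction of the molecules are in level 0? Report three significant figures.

0.506

Eᵢ/kT = 0.53763, 1.0753, 1.2545, 2.1505.
Z = Σ gᵢe^(−Eᵢ/kT) = 3·e^(−0.53763) + 3·e^(−1.0753) + 2·e^(−1.2545) + 1·e^(−2.1505) = 1.7524 + 1.0236 + 0.57044 + 0.11643 = 3.4629.
P₀ = g₀ e^(−E₀/kT) / Z = 1.7524/3.4629 = 0.506.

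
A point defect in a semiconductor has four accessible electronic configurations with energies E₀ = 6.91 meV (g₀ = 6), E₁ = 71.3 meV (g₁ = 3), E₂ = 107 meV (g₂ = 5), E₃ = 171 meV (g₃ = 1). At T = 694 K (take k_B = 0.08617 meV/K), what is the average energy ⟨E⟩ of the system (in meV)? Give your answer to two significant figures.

k_BT = 0.08617 × 694 K = 59.80 meV.
Eᵢ/kT = 0.1156, 1.192, 1.789, 2.860.
Z = Σ gᵢe^(−Eᵢ/kT) = 6·e^(−0.1156) + 3·e^(−1.192) + 5·e^(−1.789) + 1·e^(−2.860) = 5.345 + 0.9108 + 0.8356 + 0.05727 = 7.149.
⟨E⟩ = Σ Eᵢ gᵢe^(−Eᵢ/kT) / Z = (6.91·5.345 + 71.3·0.9108 + 107·0.8356 + 171·0.05727) / 7.149 = 28 meV.

28 meV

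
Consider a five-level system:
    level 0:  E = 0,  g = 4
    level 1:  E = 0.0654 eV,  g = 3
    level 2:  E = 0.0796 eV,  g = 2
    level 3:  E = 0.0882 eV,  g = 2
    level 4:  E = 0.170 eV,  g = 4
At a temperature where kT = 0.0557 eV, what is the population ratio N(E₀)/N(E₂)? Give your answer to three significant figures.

8.35

n₀/n₂ = (g₀/g₂) exp[−(E₀−E₂)/kT] = (4/2) × exp(−(-0.0796 eV)/(0.0557 eV)) = (4/2) × exp(1.4291) = 8.35.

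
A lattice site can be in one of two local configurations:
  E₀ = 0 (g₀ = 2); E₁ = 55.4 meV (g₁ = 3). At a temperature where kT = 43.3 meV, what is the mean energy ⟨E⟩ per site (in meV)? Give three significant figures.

16.3 meV

Eᵢ/kT = 0, 1.2794.
Z = Σ gᵢe^(−Eᵢ/kT) = 2·e^(−0) + 3·e^(−1.2794) = 2.0000 + 0.83461 = 2.8346.
⟨E⟩ = Σ Eᵢ gᵢe^(−Eᵢ/kT) / Z = (0·2.0000 + 55.4·0.83461) / 2.8346 = 16.3 meV.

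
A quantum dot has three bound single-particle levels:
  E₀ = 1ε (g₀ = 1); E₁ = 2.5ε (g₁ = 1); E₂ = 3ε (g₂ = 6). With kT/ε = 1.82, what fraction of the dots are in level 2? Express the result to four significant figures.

Eᵢ/kT = 0.549451, 1.37363, 1.64835.
Z = Σ gᵢe^(−Eᵢ/kT) = 1·e^(−0.549451) + 1·e^(−1.37363) + 6·e^(−1.64835) = 0.577267 + 0.253186 + 1.15420 = 1.98465.
P₂ = g₂ e^(−E₂/kT) / Z = 1.15420/1.98465 = 0.5816.

0.5816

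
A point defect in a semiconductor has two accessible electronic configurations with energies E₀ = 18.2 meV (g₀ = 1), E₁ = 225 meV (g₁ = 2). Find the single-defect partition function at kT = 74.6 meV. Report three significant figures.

Z = 0.881

Eᵢ/kT = 0.24397, 3.0161.
Z = Σ gᵢe^(−Eᵢ/kT) = 1·e^(−0.24397) + 2·e^(−3.0161) = 0.78351 + 0.097984 = 0.88149.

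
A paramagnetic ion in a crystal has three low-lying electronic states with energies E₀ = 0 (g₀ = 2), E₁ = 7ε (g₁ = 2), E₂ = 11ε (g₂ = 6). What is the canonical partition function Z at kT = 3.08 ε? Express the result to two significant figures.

Eᵢ/kT = 0, 2.273, 3.571.
Z = Σ gᵢe^(−Eᵢ/kT) = 2·e^(−0) + 2·e^(−2.273) + 6·e^(−3.571) = 2.000 + 0.2060 + 0.1688 = 2.375.

Z = 2.4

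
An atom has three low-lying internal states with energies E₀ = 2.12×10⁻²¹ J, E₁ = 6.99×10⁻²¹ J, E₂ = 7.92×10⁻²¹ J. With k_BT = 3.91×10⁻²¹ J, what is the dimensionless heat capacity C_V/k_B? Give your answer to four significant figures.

0.4138

Eᵢ/kT = 0.542199, 1.78772, 2.02558.
Z = Σ e^(−Eᵢ/kT) = e^(−0.542199) + e^(−1.78772) + e^(−2.02558) = 0.581468 + 0.167341 + 0.131917 = 0.880726.
⟨E⟩ = 3.91405, ⟨E²⟩ = 21.6461.
C_V/k_B = (⟨E²⟩ − ⟨E⟩²)/(kT)² = (21.6461 − 15.3198)/15.2881 = 0.4138.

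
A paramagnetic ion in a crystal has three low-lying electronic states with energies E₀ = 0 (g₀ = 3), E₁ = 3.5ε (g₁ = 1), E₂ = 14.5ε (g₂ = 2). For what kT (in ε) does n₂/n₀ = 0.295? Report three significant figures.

17.8 ε

n₂/n₀ = (g₂/g₀) exp[−(E₂−E₀)/kT] = 0.295.
⇒ (E₂−E₀)/kT = ln((2/3)/0.295) = ln(2.2599) = 0.81532.
kT = 14.5ε / 0.81532 = 17.8 ε.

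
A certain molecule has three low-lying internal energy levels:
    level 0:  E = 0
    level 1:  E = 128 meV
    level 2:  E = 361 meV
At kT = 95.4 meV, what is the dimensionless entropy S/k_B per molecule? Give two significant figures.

0.59

Eᵢ/kT = 0, 1.342, 3.784.
Z = Σ e^(−Eᵢ/kT) = e^(−0) + e^(−1.342) + e^(−3.784) = 1.000 + 0.2613 + 0.02273 = 1.284.
⟨E⟩ = Σ EᵢPᵢ = 32.44 meV.
S/k_B = ln Z + ⟨E⟩/kT = ln(1.284) + 32.44/95.4 = 0.2500 + 0.3400 = 0.59.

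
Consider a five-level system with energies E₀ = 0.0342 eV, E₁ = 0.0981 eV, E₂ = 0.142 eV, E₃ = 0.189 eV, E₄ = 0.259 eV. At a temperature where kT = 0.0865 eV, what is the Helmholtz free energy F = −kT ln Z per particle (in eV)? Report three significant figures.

Eᵢ/kT = 0.39538, 1.1341, 1.6416, 2.1850, 2.9942.
Z = Σ e^(−Eᵢ/kT) = e^(−0.39538) + e^(−1.1341) + e^(−1.6416) + e^(−2.1850) + e^(−2.9942) = 0.67342 + 0.32171 + 0.19367 + 0.11248 + 0.050077 = 1.3514.
F = −kT ln Z = −0.0865 × ln(1.3514) = −0.0865 × 0.30114 = -0.0260 eV.

-0.0260 eV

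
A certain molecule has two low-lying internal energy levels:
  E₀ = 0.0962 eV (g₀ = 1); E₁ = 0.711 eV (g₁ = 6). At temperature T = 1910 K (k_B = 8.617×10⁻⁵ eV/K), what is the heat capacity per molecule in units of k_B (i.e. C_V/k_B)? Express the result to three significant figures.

1.53

k_BT = 8.617×10⁻⁵ × 1910 K = 0.16458 eV.
Eᵢ/kT = 0.58452, 4.3201.
Z = Σ gᵢe^(−Eᵢ/kT) = 1·e^(−0.58452) + 6·e^(−4.3201) = 0.55737 + 0.079791 = 0.63716.
⟨E⟩ = 0.17319 eV, ⟨E²⟩ = 0.071401 eV².
C_V/k_B = (⟨E²⟩ − ⟨E⟩²)/(kT)² = (0.071401 − 0.029995)/0.027087 = 1.53.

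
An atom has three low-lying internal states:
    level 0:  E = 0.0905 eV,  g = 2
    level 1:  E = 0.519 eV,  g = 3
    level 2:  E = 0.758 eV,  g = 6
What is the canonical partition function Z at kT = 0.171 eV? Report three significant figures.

Eᵢ/kT = 0.52924, 3.0351, 4.4327.
Z = Σ gᵢe^(−Eᵢ/kT) = 2·e^(−0.52924) + 3·e^(−3.0351) + 6·e^(−4.4327) = 1.1781 + 0.14421 + 0.071294 = 1.3936.

Z = 1.39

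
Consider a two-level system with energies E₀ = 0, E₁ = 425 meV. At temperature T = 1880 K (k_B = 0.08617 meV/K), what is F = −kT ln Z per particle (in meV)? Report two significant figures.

-11 meV

k_BT = 0.08617 × 1880 K = 162.0 meV.
Eᵢ/kT = 0, 2.623.
Z = Σ e^(−Eᵢ/kT) = e^(−0) + e^(−2.623) = 1.000 + 0.07258 = 1.073.
F = −kT ln Z = −162.0 × ln(1.073) = −162.0 × 0.07046 = -11 meV.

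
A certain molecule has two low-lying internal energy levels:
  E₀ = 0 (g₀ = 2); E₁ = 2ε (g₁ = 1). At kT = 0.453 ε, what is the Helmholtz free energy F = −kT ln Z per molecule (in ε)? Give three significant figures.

Eᵢ/kT = 0, 4.4150.
Z = Σ gᵢe^(−Eᵢ/kT) = 2·e^(−0) + 1·e^(−4.4150) = 2.0000 + 0.012095 = 2.0121.
F = −kT ln Z = −0.453 × ln(2.0121) = −0.453 × 0.69918 = -0.317 ε.

-0.317 ε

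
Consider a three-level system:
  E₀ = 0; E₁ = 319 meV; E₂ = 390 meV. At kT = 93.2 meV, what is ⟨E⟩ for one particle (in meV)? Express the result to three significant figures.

Eᵢ/kT = 0, 3.4227, 4.1845.
Z = Σ e^(−Eᵢ/kT) = e^(−0) + e^(−3.4227) + e^(−4.1845) = 1.0000 + 0.032624 + 0.015230 = 1.0479.
⟨E⟩ = Σ Eᵢ e^(−Eᵢ/kT) / Z = (0·1.0000 + 319·0.032624 + 390·0.015230) / 1.0479 = 15.6 meV.

15.6 meV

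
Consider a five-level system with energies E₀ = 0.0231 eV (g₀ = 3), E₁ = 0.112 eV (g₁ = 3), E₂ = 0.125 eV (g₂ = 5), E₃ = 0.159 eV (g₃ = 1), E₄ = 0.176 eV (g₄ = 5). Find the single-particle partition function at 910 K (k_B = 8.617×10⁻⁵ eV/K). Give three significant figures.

k_BT = 8.617×10⁻⁵ × 910 K = 0.078415 eV.
Eᵢ/kT = 0.29459, 1.4283, 1.5941, 2.0277, 2.2445.
Z = Σ gᵢe^(−Eᵢ/kT) = 3·e^(−0.29459) + 3·e^(−1.4283) + 5·e^(−1.5941) + 1·e^(−2.0277) + 5·e^(−2.2445) = 2.2345 + 0.71915 + 1.0155 + 0.13164 + 0.52990 = 4.6307.

Z = 4.63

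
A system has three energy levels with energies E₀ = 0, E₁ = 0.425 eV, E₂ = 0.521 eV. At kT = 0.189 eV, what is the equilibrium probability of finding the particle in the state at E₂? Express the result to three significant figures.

Eᵢ/kT = 0, 2.2487, 2.7566.
Z = Σ e^(−Eᵢ/kT) = e^(−0) + e^(−2.2487) + e^(−2.7566) = 1.0000 + 0.10554 + 0.063507 = 1.1690.
P₂ = e^(−E₂/kT) / Z = 0.063507/1.1690 = 0.0543.

0.0543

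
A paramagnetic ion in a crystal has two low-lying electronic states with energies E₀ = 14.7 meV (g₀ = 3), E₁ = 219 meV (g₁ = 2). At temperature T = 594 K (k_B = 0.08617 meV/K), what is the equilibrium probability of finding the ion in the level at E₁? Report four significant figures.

0.01217

k_BT = 0.08617 × 594 K = 51.1850 meV.
Eᵢ/kT = 0.287194, 4.27860.
Z = Σ gᵢe^(−Eᵢ/kT) = 3·e^(−0.287194) + 2·e^(−4.27860) = 2.25110 + 0.0277241 = 2.27882.
P₁ = g₁ e^(−E₁/kT) / Z = 0.0277241/2.27882 = 0.01217.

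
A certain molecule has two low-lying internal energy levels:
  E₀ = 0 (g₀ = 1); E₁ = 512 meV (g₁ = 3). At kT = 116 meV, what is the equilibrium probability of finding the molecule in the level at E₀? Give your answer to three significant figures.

Eᵢ/kT = 0, 4.4138.
Z = Σ gᵢe^(−Eᵢ/kT) = 1·e^(−0) + 3·e^(−4.4138) = 1.0000 + 0.036327 = 1.0363.
P₀ = g₀ e^(−E₀/kT) / Z = 1.0000/1.0363 = 0.965.

0.965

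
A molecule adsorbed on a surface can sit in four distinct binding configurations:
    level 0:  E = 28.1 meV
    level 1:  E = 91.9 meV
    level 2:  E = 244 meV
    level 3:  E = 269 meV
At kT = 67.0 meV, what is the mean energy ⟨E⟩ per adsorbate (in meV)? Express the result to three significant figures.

Eᵢ/kT = 0.41940, 1.3716, 3.6418, 4.0149.
Z = Σ e^(−Eᵢ/kT) = e^(−0.41940) + e^(−1.3716) + e^(−3.6418) + e^(−4.0149) = 0.65744 + 0.25370 + 0.026205 + 0.018045 = 0.95539.
⟨E⟩ = Σ Eᵢ e^(−Eᵢ/kT) / Z = (28.1·0.65744 + 91.9·0.25370 + 244·0.026205 + 269·0.018045) / 0.95539 = 55.5 meV.

55.5 meV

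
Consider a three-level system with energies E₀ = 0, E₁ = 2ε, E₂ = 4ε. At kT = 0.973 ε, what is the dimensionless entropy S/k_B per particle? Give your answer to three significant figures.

0.424

Eᵢ/kT = 0, 2.0555, 4.1110.
Z = Σ e^(−Eᵢ/kT) = e^(−0) + e^(−2.0555) + e^(−4.1110) = 1.0000 + 0.12803 + 0.016391 = 1.1444.
⟨E⟩ = Σ EᵢPᵢ = 0.28104 ε.
S/k_B = ln Z + ⟨E⟩/kT = ln(1.1444) + 0.28104/0.973 = 0.13488 + 0.28884 = 0.424.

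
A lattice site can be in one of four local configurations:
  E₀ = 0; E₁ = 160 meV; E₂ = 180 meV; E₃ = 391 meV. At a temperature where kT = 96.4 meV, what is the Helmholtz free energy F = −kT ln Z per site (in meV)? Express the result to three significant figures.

Eᵢ/kT = 0, 1.6598, 1.8672, 4.0560.
Z = Σ e^(−Eᵢ/kT) = e^(−0) + e^(−1.6598) + e^(−1.8672) + e^(−4.0560) = 1.0000 + 0.19018 + 0.15456 + 0.017318 = 1.3621.
F = −kT ln Z = −96.4 × ln(1.3621) = −96.4 × 0.30903 = -29.8 meV.

-29.8 meV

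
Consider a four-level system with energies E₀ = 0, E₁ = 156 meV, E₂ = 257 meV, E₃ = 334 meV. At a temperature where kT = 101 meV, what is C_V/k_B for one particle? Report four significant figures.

0.8276

Eᵢ/kT = 0, 1.54455, 2.54455, 3.30693.
Z = Σ e^(−Eᵢ/kT) = e^(−0) + e^(−1.54455) + e^(−2.54455) + e^(−3.30693) = 1.00000 + 0.213408 + 0.0785084 + 0.0366285 = 1.32854.
⟨E⟩ = 49.4545 meV, ⟨E²⟩ = 10887.9 meV².
C_V/k_B = (⟨E²⟩ − ⟨E⟩²)/(kT)² = (10887.9 − 2445.75)/10201.0 = 0.8276.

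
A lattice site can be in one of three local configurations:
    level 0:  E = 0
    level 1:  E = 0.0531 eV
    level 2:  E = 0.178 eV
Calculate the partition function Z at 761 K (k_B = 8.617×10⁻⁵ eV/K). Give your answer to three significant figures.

k_BT = 8.617×10⁻⁵ × 761 K = 0.065575 eV.
Eᵢ/kT = 0, 0.80976, 2.7144.
Z = Σ e^(−Eᵢ/kT) = e^(−0) + e^(−0.80976) + e^(−2.7144) = 1.0000 + 0.44496 + 0.066245 = 1.5112.

Z = 1.51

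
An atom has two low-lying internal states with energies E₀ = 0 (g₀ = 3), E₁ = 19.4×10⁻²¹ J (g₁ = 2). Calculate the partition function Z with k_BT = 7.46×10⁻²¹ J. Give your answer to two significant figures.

Eᵢ/kT = 0, 2.601.
Z = Σ gᵢe^(−Eᵢ/kT) = 3·e^(−0) + 2·e^(−2.601) = 3.000 + 0.1484 = 3.148.

Z = 3.1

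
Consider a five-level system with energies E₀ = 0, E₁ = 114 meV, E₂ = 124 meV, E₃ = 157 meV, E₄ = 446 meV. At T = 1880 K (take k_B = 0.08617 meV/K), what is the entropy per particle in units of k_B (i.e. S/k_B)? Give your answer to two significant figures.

1.4

k_BT = 0.08617 × 1880 K = 162.0 meV.
Eᵢ/kT = 0, 0.7037, 0.7654, 0.9691, 2.753.
Z = Σ e^(−Eᵢ/kT) = e^(−0) + e^(−0.7037) + e^(−0.7654) + e^(−0.9691) + e^(−2.753) = 1.000 + 0.4948 + 0.4651 + 0.3794 + 0.06374 = 2.403.
⟨E⟩ = Σ EᵢPᵢ = 84.09 meV.
S/k_B = ln Z + ⟨E⟩/kT = ln(2.403) + 84.09/162.0 = 0.8767 + 0.5191 = 1.4.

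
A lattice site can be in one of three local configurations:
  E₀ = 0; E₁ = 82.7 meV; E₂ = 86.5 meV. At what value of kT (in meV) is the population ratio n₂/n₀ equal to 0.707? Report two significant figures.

n₂/n₀ = exp[−(E₂−E₀)/kT] = 0.707.
⇒ (E₂−E₀)/kT = ln(1/0.707) = ln(1.414) = 0.3464.
kT = 86.5 meV / 0.3464 = 250 meV.

250 meV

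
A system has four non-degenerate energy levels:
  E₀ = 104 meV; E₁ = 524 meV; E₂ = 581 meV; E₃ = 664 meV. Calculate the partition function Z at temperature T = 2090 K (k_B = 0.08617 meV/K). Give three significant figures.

Z = 0.681

k_BT = 0.08617 × 2090 K = 180.10 meV.
Eᵢ/kT = 0.57746, 2.9095, 3.2260, 3.6868.
Z = Σ e^(−Eᵢ/kT) = e^(−0.57746) + e^(−2.9095) + e^(−3.2260) + e^(−3.6868) = 0.56132 + 0.054503 + 0.039716 + 0.025052 = 0.68059.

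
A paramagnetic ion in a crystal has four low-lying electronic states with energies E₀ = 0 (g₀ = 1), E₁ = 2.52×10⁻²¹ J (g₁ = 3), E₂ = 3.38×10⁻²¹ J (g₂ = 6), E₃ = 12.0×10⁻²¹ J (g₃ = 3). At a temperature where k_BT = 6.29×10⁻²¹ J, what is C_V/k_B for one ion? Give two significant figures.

0.17

Eᵢ/kT = 0, 0.4006, 0.5374, 1.908.
Z = Σ gᵢe^(−Eᵢ/kT) = 1·e^(−0) + 3·e^(−0.4006) + 6·e^(−0.5374) + 3·e^(−1.908) = 1.000 + 2.010 + 3.506 + 0.4451 = 6.961.
⟨E⟩ = 3.197, ⟨E²⟩ = 16.80.
C_V/k_B = (⟨E²⟩ − ⟨E⟩²)/(kT)² = (16.80 − 10.22)/39.56 = 0.17.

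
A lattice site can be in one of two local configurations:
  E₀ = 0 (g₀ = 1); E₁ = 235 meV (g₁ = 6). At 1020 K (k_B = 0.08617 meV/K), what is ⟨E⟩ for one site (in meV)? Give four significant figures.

k_BT = 0.08617 × 1020 K = 87.8934 meV.
Eᵢ/kT = 0, 2.67369.
Z = Σ gᵢe^(−Eᵢ/kT) = 1·e^(−0) + 6·e^(−2.67369) = 1.00000 + 0.413983 = 1.41398.
⟨E⟩ = Σ Eᵢ gᵢe^(−Eᵢ/kT) / Z = (0·1.00000 + 235·0.413983) / 1.41398 = 68.80 meV.

68.80 meV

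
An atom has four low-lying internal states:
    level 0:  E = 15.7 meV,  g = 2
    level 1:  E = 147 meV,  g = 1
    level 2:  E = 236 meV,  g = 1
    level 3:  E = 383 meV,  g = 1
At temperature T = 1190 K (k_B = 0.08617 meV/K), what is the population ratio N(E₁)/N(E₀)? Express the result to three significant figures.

0.139

k_BT = 0.08617 × 1190 K = 102.54 meV.
n₁/n₀ = (g₁/g₀) exp[−(E₁−E₀)/kT] = (1/2) × exp(−(131.3 meV)/(102.54 meV)) = (1/2) × exp(-1.2805) = 0.139.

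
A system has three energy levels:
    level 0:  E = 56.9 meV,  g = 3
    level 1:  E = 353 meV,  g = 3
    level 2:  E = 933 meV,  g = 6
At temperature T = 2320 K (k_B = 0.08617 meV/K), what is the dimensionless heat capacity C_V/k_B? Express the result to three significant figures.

k_BT = 0.08617 × 2320 K = 199.91 meV.
Eᵢ/kT = 0.28463, 1.7658, 4.6671.
Z = Σ gᵢe^(−Eᵢ/kT) = 3·e^(−0.28463) + 3·e^(−1.7658) + 6·e^(−4.6671) = 2.2569 + 0.51315 + 0.056397 = 2.8264.
⟨E⟩ = 128.14 meV, ⟨E²⟩ = 42578 meV².
C_V/k_B = (⟨E²⟩ − ⟨E⟩²)/(kT)² = (42578 − 16420)/39964 = 0.655.

0.655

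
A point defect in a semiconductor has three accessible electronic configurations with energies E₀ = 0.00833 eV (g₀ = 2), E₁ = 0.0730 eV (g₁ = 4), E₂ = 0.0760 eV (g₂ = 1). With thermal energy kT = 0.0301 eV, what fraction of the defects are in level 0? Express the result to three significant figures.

Eᵢ/kT = 0.27674, 2.4252, 2.5249.
Z = Σ gᵢe^(−Eᵢ/kT) = 2·e^(−0.27674) + 4·e^(−2.4252) + 1·e^(−2.5249) = 1.5165 + 0.35384 + 0.080066 = 1.9504.
P₀ = g₀ e^(−E₀/kT) / Z = 1.5165/1.9504 = 0.778.

0.778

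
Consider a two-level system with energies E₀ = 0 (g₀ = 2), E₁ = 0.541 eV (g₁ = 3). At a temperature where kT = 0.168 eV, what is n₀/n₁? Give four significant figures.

n₀/n₁ = (g₀/g₁) exp[−(E₀−E₁)/kT] = (2/3) × exp(−(-0.541 eV)/(0.168 eV)) = (2/3) × exp(3.22024) = 16.69.

16.69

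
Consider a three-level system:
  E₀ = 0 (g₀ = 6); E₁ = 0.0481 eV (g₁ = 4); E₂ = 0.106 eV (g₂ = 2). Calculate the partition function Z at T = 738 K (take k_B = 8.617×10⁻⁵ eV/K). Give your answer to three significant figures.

k_BT = 8.617×10⁻⁵ × 738 K = 0.063593 eV.
Eᵢ/kT = 0, 0.75637, 1.6669.
Z = Σ gᵢe^(−Eᵢ/kT) = 6·e^(−0) + 4·e^(−0.75637) + 2·e^(−1.6669) = 6.0000 + 1.8775 + 0.37766 = 8.2552.

Z = 8.26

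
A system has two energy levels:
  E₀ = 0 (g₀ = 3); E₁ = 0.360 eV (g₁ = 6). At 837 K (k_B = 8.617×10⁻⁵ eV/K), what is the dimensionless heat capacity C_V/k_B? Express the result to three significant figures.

k_BT = 8.617×10⁻⁵ × 837 K = 0.072124 eV.
Eᵢ/kT = 0, 4.9914.
Z = Σ gᵢe^(−Eᵢ/kT) = 3·e^(−0) + 6·e^(−4.9914) = 3.0000 + 0.040777 = 3.0408.
⟨E⟩ = 0.0048276 eV, ⟨E²⟩ = 0.0017379 eV².
C_V/k_B = (⟨E²⟩ − ⟨E⟩²)/(kT)² = (0.0017379 − 0.000023306)/0.0052019 = 0.330.

0.330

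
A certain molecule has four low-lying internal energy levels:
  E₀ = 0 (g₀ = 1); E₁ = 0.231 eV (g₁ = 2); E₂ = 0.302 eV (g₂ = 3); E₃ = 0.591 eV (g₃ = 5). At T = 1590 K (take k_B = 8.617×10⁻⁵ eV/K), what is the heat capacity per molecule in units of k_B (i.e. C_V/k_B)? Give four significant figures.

1.346

k_BT = 8.617×10⁻⁵ × 1590 K = 0.137010 eV.
Eᵢ/kT = 0, 1.68601, 2.20422, 4.31355.
Z = Σ gᵢe^(−Eᵢ/kT) = 1·e^(−0) + 2·e^(−1.68601) + 3·e^(−2.20422) + 5·e^(−4.31355) = 1.00000 + 0.370514 + 0.331010 + 0.0669297 = 1.76845.
⟨E⟩ = 0.127292 eV, ⟨E²⟩ = 0.0414700 eV².
C_V/k_B = (⟨E²⟩ − ⟨E⟩²)/(kT)² = (0.0414700 − 0.0162033)/0.0187717 = 1.346.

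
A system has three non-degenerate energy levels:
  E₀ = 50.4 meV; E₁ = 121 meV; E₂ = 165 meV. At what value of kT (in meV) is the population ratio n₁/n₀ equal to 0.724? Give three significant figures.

n₁/n₀ = exp[−(E₁−E₀)/kT] = 0.724.
⇒ (E₁−E₀)/kT = ln(1/0.724) = ln(1.3812) = 0.32295.
kT = 70.6 meV / 0.32295 = 219 meV.

219 meV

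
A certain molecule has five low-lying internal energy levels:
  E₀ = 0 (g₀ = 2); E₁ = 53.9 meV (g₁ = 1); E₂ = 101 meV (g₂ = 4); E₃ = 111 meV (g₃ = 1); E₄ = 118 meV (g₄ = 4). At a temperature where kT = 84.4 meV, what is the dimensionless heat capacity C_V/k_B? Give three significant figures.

0.373

Eᵢ/kT = 0, 0.63863, 1.1967, 1.3152, 1.3981.
Z = Σ gᵢe^(−Eᵢ/kT) = 2·e^(−0) + 1·e^(−0.63863) + 4·e^(−1.1967) + 1·e^(−1.3152) + 4·e^(−1.3981) = 2.0000 + 0.52802 + 1.2088 + 0.26842 + 0.98826 = 4.9935.
⟨E⟩ = 59.469 meV, ⟨E²⟩ = 6194.6 meV².
C_V/k_B = (⟨E²⟩ − ⟨E⟩²)/(kT)² = (6194.6 − 3536.6)/7123.4 = 0.373.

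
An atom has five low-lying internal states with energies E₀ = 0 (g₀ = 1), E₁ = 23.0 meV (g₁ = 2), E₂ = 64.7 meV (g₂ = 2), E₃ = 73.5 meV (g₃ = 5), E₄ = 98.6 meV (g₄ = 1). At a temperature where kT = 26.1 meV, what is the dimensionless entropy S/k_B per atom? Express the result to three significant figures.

1.74

Eᵢ/kT = 0, 0.88123, 2.4789, 2.8161, 3.7778.
Z = Σ gᵢe^(−Eᵢ/kT) = 1·e^(−0) + 2·e^(−0.88123) + 2·e^(−2.4789) + 5·e^(−2.8161) + 1·e^(−3.7778) = 1.0000 + 0.82855 + 0.16767 + 0.29919 + 0.022873 = 2.3183.
⟨E⟩ = Σ EᵢPᵢ = 23.358 meV.
S/k_B = ln Z + ⟨E⟩/kT = ln(2.3183) + 23.358/26.1 = 0.84083 + 0.89494 = 1.74.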